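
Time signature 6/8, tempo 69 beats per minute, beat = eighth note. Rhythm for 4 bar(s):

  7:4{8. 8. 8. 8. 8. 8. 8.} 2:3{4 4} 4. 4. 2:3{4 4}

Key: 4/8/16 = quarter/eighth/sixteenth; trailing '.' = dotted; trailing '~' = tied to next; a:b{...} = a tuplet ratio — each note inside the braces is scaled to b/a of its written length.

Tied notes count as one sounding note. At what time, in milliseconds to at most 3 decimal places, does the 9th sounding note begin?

1. 0.0ms @ 0 + 745.342ms (6/7)
2. 745.342ms @ 6/7 + 745.342ms (6/7)
3. 1490.683ms @ 12/7 + 745.342ms (6/7)
4. 2236.025ms @ 18/7 + 745.342ms (6/7)
5. 2981.366ms @ 24/7 + 745.342ms (6/7)
6. 3726.708ms @ 30/7 + 745.342ms (6/7)
7. 4472.05ms @ 36/7 + 745.342ms (6/7)
8. 5217.391ms @ 6 + 2608.696ms (3)
9. 7826.087ms @ 9 + 2608.696ms (3)
10. 10434.783ms @ 12 + 2608.696ms (3)
11. 13043.478ms @ 15 + 2608.696ms (3)
12. 15652.174ms @ 18 + 2608.696ms (3)
13. 18260.87ms @ 21 + 2608.696ms (3)

note 9 onset = 9b = 7826.087ms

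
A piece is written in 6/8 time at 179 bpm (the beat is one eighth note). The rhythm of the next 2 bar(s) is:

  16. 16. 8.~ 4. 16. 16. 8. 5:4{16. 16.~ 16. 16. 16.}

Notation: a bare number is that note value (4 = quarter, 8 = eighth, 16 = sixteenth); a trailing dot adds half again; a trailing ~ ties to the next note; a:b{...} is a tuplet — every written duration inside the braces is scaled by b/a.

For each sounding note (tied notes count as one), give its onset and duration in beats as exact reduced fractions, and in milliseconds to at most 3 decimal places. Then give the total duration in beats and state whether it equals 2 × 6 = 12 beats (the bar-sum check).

1) 0.0ms=0b +251.397ms=3/4b
2) 251.397ms=3/4b +251.397ms=3/4b
3) 502.793ms=3/2b +1508.38ms=9/2b
4) 2011.173ms=6b +251.397ms=3/4b
5) 2262.57ms=27/4b +251.397ms=3/4b
6) 2513.966ms=15/2b +502.793ms=3/2b
7) 3016.76ms=9b +201.117ms=3/5b
8) 3217.877ms=48/5b +402.235ms=6/5b
9) 3620.112ms=54/5b +201.117ms=3/5b
10) 3821.229ms=57/5b +201.117ms=3/5b
Σ=12b of 12 (179bpm 6/8) — PASS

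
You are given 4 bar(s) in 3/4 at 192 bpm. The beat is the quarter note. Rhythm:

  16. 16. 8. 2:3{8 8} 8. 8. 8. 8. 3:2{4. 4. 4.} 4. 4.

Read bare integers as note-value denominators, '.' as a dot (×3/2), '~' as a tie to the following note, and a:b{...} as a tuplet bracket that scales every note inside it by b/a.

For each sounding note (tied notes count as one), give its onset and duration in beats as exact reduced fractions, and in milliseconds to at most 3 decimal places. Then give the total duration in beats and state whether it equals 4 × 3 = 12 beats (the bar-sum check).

1) 0.0ms=0b +117.188ms=3/8b
2) 117.188ms=3/8b +117.188ms=3/8b
3) 234.375ms=3/4b +234.375ms=3/4b
4) 468.75ms=3/2b +234.375ms=3/4b
5) 703.125ms=9/4b +234.375ms=3/4b
6) 937.5ms=3b +234.375ms=3/4b
7) 1171.875ms=15/4b +234.375ms=3/4b
8) 1406.25ms=9/2b +234.375ms=3/4b
9) 1640.625ms=21/4b +234.375ms=3/4b
10) 1875.0ms=6b +312.5ms=1b
11) 2187.5ms=7b +312.5ms=1b
12) 2500.0ms=8b +312.5ms=1b
13) 2812.5ms=9b +468.75ms=3/2b
14) 3281.25ms=21/2b +468.75ms=3/2b
Σ=12b of 12 (192bpm 3/4) — PASS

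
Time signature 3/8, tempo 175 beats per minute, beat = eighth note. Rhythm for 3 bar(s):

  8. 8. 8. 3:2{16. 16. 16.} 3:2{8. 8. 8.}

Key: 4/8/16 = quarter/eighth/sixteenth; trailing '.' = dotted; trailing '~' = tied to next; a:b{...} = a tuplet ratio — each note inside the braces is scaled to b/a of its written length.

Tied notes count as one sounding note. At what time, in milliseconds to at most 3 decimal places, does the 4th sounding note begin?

1. 0.0ms @ 0 + 514.286ms (3/2)
2. 514.286ms @ 3/2 + 514.286ms (3/2)
3. 1028.571ms @ 3 + 514.286ms (3/2)
4. 1542.857ms @ 9/2 + 171.429ms (1/2)
5. 1714.286ms @ 5 + 171.429ms (1/2)
6. 1885.714ms @ 11/2 + 171.429ms (1/2)
7. 2057.143ms @ 6 + 342.857ms (1)
8. 2400.0ms @ 7 + 342.857ms (1)
9. 2742.857ms @ 8 + 342.857ms (1)

note 4 onset = 9/2b = 1542.857ms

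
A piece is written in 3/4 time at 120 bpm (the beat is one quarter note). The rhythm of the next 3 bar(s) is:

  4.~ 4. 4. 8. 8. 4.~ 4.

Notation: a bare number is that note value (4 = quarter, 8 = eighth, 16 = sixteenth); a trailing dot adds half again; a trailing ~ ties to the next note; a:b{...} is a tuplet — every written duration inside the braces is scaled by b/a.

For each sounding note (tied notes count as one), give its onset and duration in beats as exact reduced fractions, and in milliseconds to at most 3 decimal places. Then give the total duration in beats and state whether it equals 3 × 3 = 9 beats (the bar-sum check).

1) 0.0ms=0b +1500.0ms=3b
2) 1500.0ms=3b +750.0ms=3/2b
3) 2250.0ms=9/2b +375.0ms=3/4b
4) 2625.0ms=21/4b +375.0ms=3/4b
5) 3000.0ms=6b +1500.0ms=3b
Σ=9b of 9 (120bpm 3/4) — PASS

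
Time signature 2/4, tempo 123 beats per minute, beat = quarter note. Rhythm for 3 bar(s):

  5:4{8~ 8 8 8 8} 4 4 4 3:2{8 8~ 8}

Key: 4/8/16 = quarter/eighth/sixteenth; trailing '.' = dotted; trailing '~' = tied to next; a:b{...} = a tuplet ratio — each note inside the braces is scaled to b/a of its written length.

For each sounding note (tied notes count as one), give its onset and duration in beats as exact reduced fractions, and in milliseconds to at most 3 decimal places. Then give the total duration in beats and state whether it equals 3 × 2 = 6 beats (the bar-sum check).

1) 0.0ms=0b +390.244ms=4/5b
2) 390.244ms=4/5b +195.122ms=2/5b
3) 585.366ms=6/5b +195.122ms=2/5b
4) 780.488ms=8/5b +195.122ms=2/5b
5) 975.61ms=2b +487.805ms=1b
6) 1463.415ms=3b +487.805ms=1b
7) 1951.22ms=4b +487.805ms=1b
8) 2439.024ms=5b +162.602ms=1/3b
9) 2601.626ms=16/3b +325.203ms=2/3b
Σ=6b of 6 (123bpm 2/4) — PASS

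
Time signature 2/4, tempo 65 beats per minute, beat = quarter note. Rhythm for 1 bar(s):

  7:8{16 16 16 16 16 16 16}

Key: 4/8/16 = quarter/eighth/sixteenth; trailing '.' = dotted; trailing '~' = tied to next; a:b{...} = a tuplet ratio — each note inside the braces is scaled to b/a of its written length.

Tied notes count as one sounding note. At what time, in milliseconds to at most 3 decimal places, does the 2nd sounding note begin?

1. 0.0ms @ 0 + 263.736ms (2/7)
2. 263.736ms @ 2/7 + 263.736ms (2/7)
3. 527.473ms @ 4/7 + 263.736ms (2/7)
4. 791.209ms @ 6/7 + 263.736ms (2/7)
5. 1054.945ms @ 8/7 + 263.736ms (2/7)
6. 1318.681ms @ 10/7 + 263.736ms (2/7)
7. 1582.418ms @ 12/7 + 263.736ms (2/7)

note 2 onset = 2/7b = 263.736ms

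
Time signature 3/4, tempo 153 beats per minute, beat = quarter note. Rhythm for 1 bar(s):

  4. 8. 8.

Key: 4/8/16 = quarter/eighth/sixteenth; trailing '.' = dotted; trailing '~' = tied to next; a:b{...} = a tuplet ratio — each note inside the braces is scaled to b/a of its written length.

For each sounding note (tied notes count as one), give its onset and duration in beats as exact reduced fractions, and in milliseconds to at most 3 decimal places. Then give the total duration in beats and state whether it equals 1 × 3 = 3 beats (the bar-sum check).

1) 0.0ms=0b +588.235ms=3/2b
2) 588.235ms=3/2b +294.118ms=3/4b
3) 882.353ms=9/4b +294.118ms=3/4b
Σ=3b of 3 (153bpm 3/4) — PASS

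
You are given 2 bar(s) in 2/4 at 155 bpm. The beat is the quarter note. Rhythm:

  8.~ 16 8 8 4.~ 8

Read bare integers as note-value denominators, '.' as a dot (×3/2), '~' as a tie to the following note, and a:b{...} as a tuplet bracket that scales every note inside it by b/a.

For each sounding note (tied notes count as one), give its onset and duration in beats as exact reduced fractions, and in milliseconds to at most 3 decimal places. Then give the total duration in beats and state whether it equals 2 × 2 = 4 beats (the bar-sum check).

1) 0.0ms=0b +387.097ms=1b
2) 387.097ms=1b +193.548ms=1/2b
3) 580.645ms=3/2b +193.548ms=1/2b
4) 774.194ms=2b +774.194ms=2b
Σ=4b of 4 (155bpm 2/4) — PASS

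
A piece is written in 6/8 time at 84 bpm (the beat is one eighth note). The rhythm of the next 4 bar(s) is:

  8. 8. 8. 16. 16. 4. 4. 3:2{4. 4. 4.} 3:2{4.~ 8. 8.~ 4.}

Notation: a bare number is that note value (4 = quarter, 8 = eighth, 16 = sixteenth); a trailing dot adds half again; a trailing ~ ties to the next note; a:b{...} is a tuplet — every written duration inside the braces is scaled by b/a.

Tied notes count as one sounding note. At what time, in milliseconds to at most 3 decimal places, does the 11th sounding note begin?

1. 0.0ms @ 0 + 1071.429ms (3/2)
2. 1071.429ms @ 3/2 + 1071.429ms (3/2)
3. 2142.857ms @ 3 + 1071.429ms (3/2)
4. 3214.286ms @ 9/2 + 535.714ms (3/4)
5. 3750.0ms @ 21/4 + 535.714ms (3/4)
6. 4285.714ms @ 6 + 2142.857ms (3)
7. 6428.571ms @ 9 + 2142.857ms (3)
8. 8571.429ms @ 12 + 1428.571ms (2)
9. 10000.0ms @ 14 + 1428.571ms (2)
10. 11428.571ms @ 16 + 1428.571ms (2)
11. 12857.143ms @ 18 + 2142.857ms (3)
12. 15000.0ms @ 21 + 2142.857ms (3)

note 11 onset = 18b = 12857.143ms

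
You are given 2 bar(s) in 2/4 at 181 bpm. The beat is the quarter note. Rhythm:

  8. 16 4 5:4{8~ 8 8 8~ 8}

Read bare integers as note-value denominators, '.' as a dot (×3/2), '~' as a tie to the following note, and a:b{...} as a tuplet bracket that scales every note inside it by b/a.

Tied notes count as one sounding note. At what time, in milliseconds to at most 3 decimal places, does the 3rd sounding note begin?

note 3 onset = 1b = 331.492ms

1. 0.0ms @ 0 + 248.619ms (3/4)
2. 248.619ms @ 3/4 + 82.873ms (1/4)
3. 331.492ms @ 1 + 331.492ms (1)
4. 662.983ms @ 2 + 265.193ms (4/5)
5. 928.177ms @ 14/5 + 132.597ms (2/5)
6. 1060.773ms @ 16/5 + 265.193ms (4/5)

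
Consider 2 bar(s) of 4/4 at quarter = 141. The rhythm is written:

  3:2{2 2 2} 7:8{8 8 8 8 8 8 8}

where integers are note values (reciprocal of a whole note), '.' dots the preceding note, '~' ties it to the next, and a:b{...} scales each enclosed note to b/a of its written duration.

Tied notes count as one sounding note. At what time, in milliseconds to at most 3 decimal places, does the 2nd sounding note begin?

1. 0.0ms @ 0 + 567.376ms (4/3)
2. 567.376ms @ 4/3 + 567.376ms (4/3)
3. 1134.752ms @ 8/3 + 567.376ms (4/3)
4. 1702.128ms @ 4 + 243.161ms (4/7)
5. 1945.289ms @ 32/7 + 243.161ms (4/7)
6. 2188.45ms @ 36/7 + 243.161ms (4/7)
7. 2431.611ms @ 40/7 + 243.161ms (4/7)
8. 2674.772ms @ 44/7 + 243.161ms (4/7)
9. 2917.933ms @ 48/7 + 243.161ms (4/7)
10. 3161.094ms @ 52/7 + 243.161ms (4/7)

note 2 onset = 4/3b = 567.376ms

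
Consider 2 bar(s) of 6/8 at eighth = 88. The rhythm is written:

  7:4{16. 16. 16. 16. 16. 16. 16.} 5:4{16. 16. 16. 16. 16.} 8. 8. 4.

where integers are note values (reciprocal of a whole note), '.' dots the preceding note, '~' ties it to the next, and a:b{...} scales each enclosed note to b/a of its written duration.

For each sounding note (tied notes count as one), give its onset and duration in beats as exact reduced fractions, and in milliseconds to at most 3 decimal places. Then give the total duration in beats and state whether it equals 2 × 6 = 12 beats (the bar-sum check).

1) 0.0ms=0b +292.208ms=3/7b
2) 292.208ms=3/7b +292.208ms=3/7b
3) 584.416ms=6/7b +292.208ms=3/7b
4) 876.623ms=9/7b +292.208ms=3/7b
5) 1168.831ms=12/7b +292.208ms=3/7b
6) 1461.039ms=15/7b +292.208ms=3/7b
7) 1753.247ms=18/7b +292.208ms=3/7b
8) 2045.455ms=3b +409.091ms=3/5b
9) 2454.545ms=18/5b +409.091ms=3/5b
10) 2863.636ms=21/5b +409.091ms=3/5b
11) 3272.727ms=24/5b +409.091ms=3/5b
12) 3681.818ms=27/5b +409.091ms=3/5b
13) 4090.909ms=6b +1022.727ms=3/2b
14) 5113.636ms=15/2b +1022.727ms=3/2b
15) 6136.364ms=9b +2045.455ms=3b
Σ=12b of 12 (88bpm 6/8) — PASS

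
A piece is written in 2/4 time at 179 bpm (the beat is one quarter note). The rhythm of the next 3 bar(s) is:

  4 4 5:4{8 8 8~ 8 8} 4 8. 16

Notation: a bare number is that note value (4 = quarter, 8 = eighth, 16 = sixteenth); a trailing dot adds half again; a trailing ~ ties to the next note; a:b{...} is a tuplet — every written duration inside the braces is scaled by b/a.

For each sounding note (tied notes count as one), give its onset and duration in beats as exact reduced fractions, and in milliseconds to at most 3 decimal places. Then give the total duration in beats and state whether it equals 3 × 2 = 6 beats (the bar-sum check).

1) 0.0ms=0b +335.196ms=1b
2) 335.196ms=1b +335.196ms=1b
3) 670.391ms=2b +134.078ms=2/5b
4) 804.469ms=12/5b +134.078ms=2/5b
5) 938.547ms=14/5b +268.156ms=4/5b
6) 1206.704ms=18/5b +134.078ms=2/5b
7) 1340.782ms=4b +335.196ms=1b
8) 1675.978ms=5b +251.397ms=3/4b
9) 1927.374ms=23/4b +83.799ms=1/4b
Σ=6b of 6 (179bpm 2/4) — PASS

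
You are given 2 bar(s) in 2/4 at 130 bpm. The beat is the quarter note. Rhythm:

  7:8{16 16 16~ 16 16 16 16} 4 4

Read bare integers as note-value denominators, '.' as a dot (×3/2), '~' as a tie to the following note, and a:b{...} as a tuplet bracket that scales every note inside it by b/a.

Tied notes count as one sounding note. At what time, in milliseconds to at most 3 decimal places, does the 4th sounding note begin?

1. 0.0ms @ 0 + 131.868ms (2/7)
2. 131.868ms @ 2/7 + 131.868ms (2/7)
3. 263.736ms @ 4/7 + 263.736ms (4/7)
4. 527.473ms @ 8/7 + 131.868ms (2/7)
5. 659.341ms @ 10/7 + 131.868ms (2/7)
6. 791.209ms @ 12/7 + 131.868ms (2/7)
7. 923.077ms @ 2 + 461.538ms (1)
8. 1384.615ms @ 3 + 461.538ms (1)

note 4 onset = 8/7b = 527.473ms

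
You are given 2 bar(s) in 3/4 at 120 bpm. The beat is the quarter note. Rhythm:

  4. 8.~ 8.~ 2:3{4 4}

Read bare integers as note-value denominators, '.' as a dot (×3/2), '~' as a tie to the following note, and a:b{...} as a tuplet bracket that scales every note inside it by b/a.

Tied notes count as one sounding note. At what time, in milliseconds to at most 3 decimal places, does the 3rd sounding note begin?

1. 0.0ms @ 0 + 750.0ms (3/2)
2. 750.0ms @ 3/2 + 1500.0ms (3)
3. 2250.0ms @ 9/2 + 750.0ms (3/2)

note 3 onset = 9/2b = 2250.0ms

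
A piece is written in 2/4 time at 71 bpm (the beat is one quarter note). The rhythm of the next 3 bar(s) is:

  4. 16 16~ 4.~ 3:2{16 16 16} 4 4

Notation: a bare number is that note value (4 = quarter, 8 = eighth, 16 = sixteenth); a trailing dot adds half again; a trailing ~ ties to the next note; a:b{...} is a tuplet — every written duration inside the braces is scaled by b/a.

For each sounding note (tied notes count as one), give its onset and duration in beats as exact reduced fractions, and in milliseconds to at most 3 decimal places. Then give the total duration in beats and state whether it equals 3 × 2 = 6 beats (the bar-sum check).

1) 0.0ms=0b +1267.606ms=3/2b
2) 1267.606ms=3/2b +211.268ms=1/4b
3) 1478.873ms=7/4b +1619.718ms=23/12b
4) 3098.592ms=11/3b +140.845ms=1/6b
5) 3239.437ms=23/6b +140.845ms=1/6b
6) 3380.282ms=4b +845.07ms=1b
7) 4225.352ms=5b +845.07ms=1b
Σ=6b of 6 (71bpm 2/4) — PASS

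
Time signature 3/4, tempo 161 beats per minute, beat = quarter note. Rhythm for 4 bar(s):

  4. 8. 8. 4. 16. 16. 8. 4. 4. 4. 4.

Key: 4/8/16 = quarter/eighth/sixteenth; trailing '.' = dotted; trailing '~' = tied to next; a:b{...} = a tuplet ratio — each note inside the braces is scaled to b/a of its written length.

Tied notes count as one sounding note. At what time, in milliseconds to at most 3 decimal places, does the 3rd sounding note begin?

note 3 onset = 9/4b = 838.509ms

1. 0.0ms @ 0 + 559.006ms (3/2)
2. 559.006ms @ 3/2 + 279.503ms (3/4)
3. 838.509ms @ 9/4 + 279.503ms (3/4)
4. 1118.012ms @ 3 + 559.006ms (3/2)
5. 1677.019ms @ 9/2 + 139.752ms (3/8)
6. 1816.77ms @ 39/8 + 139.752ms (3/8)
7. 1956.522ms @ 21/4 + 279.503ms (3/4)
8. 2236.025ms @ 6 + 559.006ms (3/2)
9. 2795.031ms @ 15/2 + 559.006ms (3/2)
10. 3354.037ms @ 9 + 559.006ms (3/2)
11. 3913.043ms @ 21/2 + 559.006ms (3/2)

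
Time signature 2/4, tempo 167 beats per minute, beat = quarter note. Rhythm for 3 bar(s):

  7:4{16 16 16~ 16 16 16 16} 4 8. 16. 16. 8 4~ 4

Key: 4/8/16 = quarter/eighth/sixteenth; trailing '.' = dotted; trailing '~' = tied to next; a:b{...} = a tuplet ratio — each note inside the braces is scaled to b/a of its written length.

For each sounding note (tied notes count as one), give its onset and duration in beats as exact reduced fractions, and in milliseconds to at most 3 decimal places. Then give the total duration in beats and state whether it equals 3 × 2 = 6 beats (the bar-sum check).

1) 0.0ms=0b +51.326ms=1/7b
2) 51.326ms=1/7b +51.326ms=1/7b
3) 102.652ms=2/7b +102.652ms=2/7b
4) 205.304ms=4/7b +51.326ms=1/7b
5) 256.63ms=5/7b +51.326ms=1/7b
6) 307.956ms=6/7b +51.326ms=1/7b
7) 359.281ms=1b +359.281ms=1b
8) 718.563ms=2b +269.461ms=3/4b
9) 988.024ms=11/4b +134.731ms=3/8b
10) 1122.754ms=25/8b +134.731ms=3/8b
11) 1257.485ms=7/2b +179.641ms=1/2b
12) 1437.126ms=4b +718.563ms=2b
Σ=6b of 6 (167bpm 2/4) — PASS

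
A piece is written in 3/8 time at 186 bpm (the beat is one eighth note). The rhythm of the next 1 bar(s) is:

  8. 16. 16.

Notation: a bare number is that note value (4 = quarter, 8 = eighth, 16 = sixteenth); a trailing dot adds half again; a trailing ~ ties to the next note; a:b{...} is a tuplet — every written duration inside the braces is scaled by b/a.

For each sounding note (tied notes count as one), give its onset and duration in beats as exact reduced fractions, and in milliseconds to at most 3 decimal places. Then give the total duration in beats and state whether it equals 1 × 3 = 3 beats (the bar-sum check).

1) 0.0ms=0b +483.871ms=3/2b
2) 483.871ms=3/2b +241.935ms=3/4b
3) 725.806ms=9/4b +241.935ms=3/4b
Σ=3b of 3 (186bpm 3/8) — PASS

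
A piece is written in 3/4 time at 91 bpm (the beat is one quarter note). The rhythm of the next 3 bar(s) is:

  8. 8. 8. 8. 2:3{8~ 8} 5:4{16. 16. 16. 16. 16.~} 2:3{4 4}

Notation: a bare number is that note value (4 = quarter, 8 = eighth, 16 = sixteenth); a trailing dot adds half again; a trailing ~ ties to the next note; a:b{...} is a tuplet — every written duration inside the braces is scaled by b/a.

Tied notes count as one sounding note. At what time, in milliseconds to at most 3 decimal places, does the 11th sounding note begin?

1. 0.0ms @ 0 + 494.505ms (3/4)
2. 494.505ms @ 3/4 + 494.505ms (3/4)
3. 989.011ms @ 3/2 + 494.505ms (3/4)
4. 1483.516ms @ 9/4 + 494.505ms (3/4)
5. 1978.022ms @ 3 + 989.011ms (3/2)
6. 2967.033ms @ 9/2 + 197.802ms (3/10)
7. 3164.835ms @ 24/5 + 197.802ms (3/10)
8. 3362.637ms @ 51/10 + 197.802ms (3/10)
9. 3560.44ms @ 27/5 + 197.802ms (3/10)
10. 3758.242ms @ 57/10 + 1186.813ms (9/5)
11. 4945.055ms @ 15/2 + 989.011ms (3/2)

note 11 onset = 15/2b = 4945.055ms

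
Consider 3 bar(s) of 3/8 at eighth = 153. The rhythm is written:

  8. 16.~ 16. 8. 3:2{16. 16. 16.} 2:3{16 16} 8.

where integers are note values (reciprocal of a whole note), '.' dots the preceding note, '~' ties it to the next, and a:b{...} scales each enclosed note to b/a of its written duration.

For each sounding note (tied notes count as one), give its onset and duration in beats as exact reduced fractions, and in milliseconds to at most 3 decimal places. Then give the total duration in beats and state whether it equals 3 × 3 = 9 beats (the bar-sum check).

1) 0.0ms=0b +588.235ms=3/2b
2) 588.235ms=3/2b +588.235ms=3/2b
3) 1176.471ms=3b +588.235ms=3/2b
4) 1764.706ms=9/2b +196.078ms=1/2b
5) 1960.784ms=5b +196.078ms=1/2b
6) 2156.863ms=11/2b +196.078ms=1/2b
7) 2352.941ms=6b +294.118ms=3/4b
8) 2647.059ms=27/4b +294.118ms=3/4b
9) 2941.176ms=15/2b +588.235ms=3/2b
Σ=9b of 9 (153bpm 3/8) — PASS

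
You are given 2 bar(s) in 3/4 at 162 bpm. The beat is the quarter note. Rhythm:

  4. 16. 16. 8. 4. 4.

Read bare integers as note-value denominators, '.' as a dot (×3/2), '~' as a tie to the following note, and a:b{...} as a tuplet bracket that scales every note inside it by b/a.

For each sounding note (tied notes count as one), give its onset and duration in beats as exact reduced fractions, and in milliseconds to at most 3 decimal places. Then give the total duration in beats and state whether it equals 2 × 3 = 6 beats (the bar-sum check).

1) 0.0ms=0b +555.556ms=3/2b
2) 555.556ms=3/2b +138.889ms=3/8b
3) 694.444ms=15/8b +138.889ms=3/8b
4) 833.333ms=9/4b +277.778ms=3/4b
5) 1111.111ms=3b +555.556ms=3/2b
6) 1666.667ms=9/2b +555.556ms=3/2b
Σ=6b of 6 (162bpm 3/4) — PASS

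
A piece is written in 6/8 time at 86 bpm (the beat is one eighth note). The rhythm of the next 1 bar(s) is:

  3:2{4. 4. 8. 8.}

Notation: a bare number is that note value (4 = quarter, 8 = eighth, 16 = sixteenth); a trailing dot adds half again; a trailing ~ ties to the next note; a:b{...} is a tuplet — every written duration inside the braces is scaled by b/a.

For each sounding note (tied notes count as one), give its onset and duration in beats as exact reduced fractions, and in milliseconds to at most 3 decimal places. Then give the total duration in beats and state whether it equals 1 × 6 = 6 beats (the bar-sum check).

1) 0.0ms=0b +1395.349ms=2b
2) 1395.349ms=2b +1395.349ms=2b
3) 2790.698ms=4b +697.674ms=1b
4) 3488.372ms=5b +697.674ms=1b
Σ=6b of 6 (86bpm 6/8) — PASS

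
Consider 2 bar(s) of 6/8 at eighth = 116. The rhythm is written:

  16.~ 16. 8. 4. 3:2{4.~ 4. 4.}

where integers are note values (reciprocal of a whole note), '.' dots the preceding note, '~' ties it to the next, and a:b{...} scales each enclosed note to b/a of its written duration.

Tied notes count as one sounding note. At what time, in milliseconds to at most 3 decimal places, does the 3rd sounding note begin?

1. 0.0ms @ 0 + 775.862ms (3/2)
2. 775.862ms @ 3/2 + 775.862ms (3/2)
3. 1551.724ms @ 3 + 1551.724ms (3)
4. 3103.448ms @ 6 + 2068.966ms (4)
5. 5172.414ms @ 10 + 1034.483ms (2)

note 3 onset = 3b = 1551.724ms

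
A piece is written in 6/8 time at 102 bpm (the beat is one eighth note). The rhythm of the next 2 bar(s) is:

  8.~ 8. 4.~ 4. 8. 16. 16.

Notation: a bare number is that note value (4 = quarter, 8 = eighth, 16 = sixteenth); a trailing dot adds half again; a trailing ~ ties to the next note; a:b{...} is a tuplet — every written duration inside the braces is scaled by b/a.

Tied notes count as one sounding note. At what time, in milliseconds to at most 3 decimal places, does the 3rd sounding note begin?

note 3 onset = 9b = 5294.118ms

1. 0.0ms @ 0 + 1764.706ms (3)
2. 1764.706ms @ 3 + 3529.412ms (6)
3. 5294.118ms @ 9 + 882.353ms (3/2)
4. 6176.471ms @ 21/2 + 441.176ms (3/4)
5. 6617.647ms @ 45/4 + 441.176ms (3/4)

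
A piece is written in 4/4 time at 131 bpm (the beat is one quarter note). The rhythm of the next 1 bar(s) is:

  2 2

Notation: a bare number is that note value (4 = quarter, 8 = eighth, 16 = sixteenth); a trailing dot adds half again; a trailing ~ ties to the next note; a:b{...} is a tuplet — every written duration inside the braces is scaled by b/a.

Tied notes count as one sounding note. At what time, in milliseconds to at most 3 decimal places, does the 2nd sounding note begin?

1. 0.0ms @ 0 + 916.031ms (2)
2. 916.031ms @ 2 + 916.031ms (2)

note 2 onset = 2b = 916.031ms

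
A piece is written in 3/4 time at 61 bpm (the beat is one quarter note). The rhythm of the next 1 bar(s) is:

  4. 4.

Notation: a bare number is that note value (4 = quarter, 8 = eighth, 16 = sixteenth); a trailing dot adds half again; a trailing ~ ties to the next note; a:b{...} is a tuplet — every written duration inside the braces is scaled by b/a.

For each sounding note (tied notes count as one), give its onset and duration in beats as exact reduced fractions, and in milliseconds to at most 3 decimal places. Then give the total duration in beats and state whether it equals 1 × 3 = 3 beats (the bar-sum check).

1) 0.0ms=0b +1475.41ms=3/2b
2) 1475.41ms=3/2b +1475.41ms=3/2b
Σ=3b of 3 (61bpm 3/4) — PASS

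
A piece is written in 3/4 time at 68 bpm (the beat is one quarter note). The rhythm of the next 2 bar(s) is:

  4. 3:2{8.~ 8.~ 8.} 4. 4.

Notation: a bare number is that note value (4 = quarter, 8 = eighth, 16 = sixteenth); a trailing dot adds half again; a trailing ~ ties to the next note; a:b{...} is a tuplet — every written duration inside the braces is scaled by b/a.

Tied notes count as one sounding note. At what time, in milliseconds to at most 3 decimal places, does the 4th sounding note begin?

note 4 onset = 9/2b = 3970.588ms

1. 0.0ms @ 0 + 1323.529ms (3/2)
2. 1323.529ms @ 3/2 + 1323.529ms (3/2)
3. 2647.059ms @ 3 + 1323.529ms (3/2)
4. 3970.588ms @ 9/2 + 1323.529ms (3/2)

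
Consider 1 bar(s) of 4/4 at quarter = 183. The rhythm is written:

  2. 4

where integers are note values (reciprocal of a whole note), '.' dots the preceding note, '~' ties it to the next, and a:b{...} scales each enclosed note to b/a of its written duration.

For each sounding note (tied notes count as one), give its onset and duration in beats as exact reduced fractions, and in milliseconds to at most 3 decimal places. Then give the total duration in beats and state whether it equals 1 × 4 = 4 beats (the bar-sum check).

1) 0.0ms=0b +983.607ms=3b
2) 983.607ms=3b +327.869ms=1b
Σ=4b of 4 (183bpm 4/4) — PASS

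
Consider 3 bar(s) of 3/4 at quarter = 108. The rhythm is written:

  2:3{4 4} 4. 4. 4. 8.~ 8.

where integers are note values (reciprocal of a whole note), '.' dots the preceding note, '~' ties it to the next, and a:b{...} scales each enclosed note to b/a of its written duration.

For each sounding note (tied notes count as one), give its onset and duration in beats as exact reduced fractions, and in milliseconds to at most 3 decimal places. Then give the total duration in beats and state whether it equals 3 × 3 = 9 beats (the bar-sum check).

1) 0.0ms=0b +833.333ms=3/2b
2) 833.333ms=3/2b +833.333ms=3/2b
3) 1666.667ms=3b +833.333ms=3/2b
4) 2500.0ms=9/2b +833.333ms=3/2b
5) 3333.333ms=6b +833.333ms=3/2b
6) 4166.667ms=15/2b +833.333ms=3/2b
Σ=9b of 9 (108bpm 3/4) — PASS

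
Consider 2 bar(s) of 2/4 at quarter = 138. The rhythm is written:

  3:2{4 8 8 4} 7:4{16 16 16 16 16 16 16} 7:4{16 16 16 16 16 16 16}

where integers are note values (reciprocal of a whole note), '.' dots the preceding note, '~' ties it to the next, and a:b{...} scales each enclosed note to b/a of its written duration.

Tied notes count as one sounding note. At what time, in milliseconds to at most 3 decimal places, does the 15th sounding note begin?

note 15 onset = 24/7b = 1490.683ms

1. 0.0ms @ 0 + 289.855ms (2/3)
2. 289.855ms @ 2/3 + 144.928ms (1/3)
3. 434.783ms @ 1 + 144.928ms (1/3)
4. 579.71ms @ 4/3 + 289.855ms (2/3)
5. 869.565ms @ 2 + 62.112ms (1/7)
6. 931.677ms @ 15/7 + 62.112ms (1/7)
7. 993.789ms @ 16/7 + 62.112ms (1/7)
8. 1055.901ms @ 17/7 + 62.112ms (1/7)
9. 1118.012ms @ 18/7 + 62.112ms (1/7)
10. 1180.124ms @ 19/7 + 62.112ms (1/7)
11. 1242.236ms @ 20/7 + 62.112ms (1/7)
12. 1304.348ms @ 3 + 62.112ms (1/7)
13. 1366.46ms @ 22/7 + 62.112ms (1/7)
14. 1428.571ms @ 23/7 + 62.112ms (1/7)
15. 1490.683ms @ 24/7 + 62.112ms (1/7)
16. 1552.795ms @ 25/7 + 62.112ms (1/7)
17. 1614.907ms @ 26/7 + 62.112ms (1/7)
18. 1677.019ms @ 27/7 + 62.112ms (1/7)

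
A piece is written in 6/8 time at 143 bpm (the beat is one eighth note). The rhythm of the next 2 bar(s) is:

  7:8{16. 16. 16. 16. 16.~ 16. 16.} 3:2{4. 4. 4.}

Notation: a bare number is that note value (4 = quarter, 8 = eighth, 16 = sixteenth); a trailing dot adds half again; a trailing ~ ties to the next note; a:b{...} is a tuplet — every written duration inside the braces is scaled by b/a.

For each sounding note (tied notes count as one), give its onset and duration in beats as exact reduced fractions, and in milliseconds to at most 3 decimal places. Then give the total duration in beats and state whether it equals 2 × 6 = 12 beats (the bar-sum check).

1) 0.0ms=0b +359.64ms=6/7b
2) 359.64ms=6/7b +359.64ms=6/7b
3) 719.281ms=12/7b +359.64ms=6/7b
4) 1078.921ms=18/7b +359.64ms=6/7b
5) 1438.561ms=24/7b +719.281ms=12/7b
6) 2157.842ms=36/7b +359.64ms=6/7b
7) 2517.483ms=6b +839.161ms=2b
8) 3356.643ms=8b +839.161ms=2b
9) 4195.804ms=10b +839.161ms=2b
Σ=12b of 12 (143bpm 6/8) — PASS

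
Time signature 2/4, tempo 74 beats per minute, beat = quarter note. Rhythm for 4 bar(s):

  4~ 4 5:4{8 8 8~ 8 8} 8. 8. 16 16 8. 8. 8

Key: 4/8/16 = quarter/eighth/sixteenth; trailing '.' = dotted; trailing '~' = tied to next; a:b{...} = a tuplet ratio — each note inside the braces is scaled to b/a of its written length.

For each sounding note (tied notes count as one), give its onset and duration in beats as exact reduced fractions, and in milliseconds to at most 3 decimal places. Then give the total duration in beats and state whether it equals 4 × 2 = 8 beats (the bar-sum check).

1) 0.0ms=0b +1621.622ms=2b
2) 1621.622ms=2b +324.324ms=2/5b
3) 1945.946ms=12/5b +324.324ms=2/5b
4) 2270.27ms=14/5b +648.649ms=4/5b
5) 2918.919ms=18/5b +324.324ms=2/5b
6) 3243.243ms=4b +608.108ms=3/4b
7) 3851.351ms=19/4b +608.108ms=3/4b
8) 4459.459ms=11/2b +202.703ms=1/4b
9) 4662.162ms=23/4b +202.703ms=1/4b
10) 4864.865ms=6b +608.108ms=3/4b
11) 5472.973ms=27/4b +608.108ms=3/4b
12) 6081.081ms=15/2b +405.405ms=1/2b
Σ=8b of 8 (74bpm 2/4) — PASS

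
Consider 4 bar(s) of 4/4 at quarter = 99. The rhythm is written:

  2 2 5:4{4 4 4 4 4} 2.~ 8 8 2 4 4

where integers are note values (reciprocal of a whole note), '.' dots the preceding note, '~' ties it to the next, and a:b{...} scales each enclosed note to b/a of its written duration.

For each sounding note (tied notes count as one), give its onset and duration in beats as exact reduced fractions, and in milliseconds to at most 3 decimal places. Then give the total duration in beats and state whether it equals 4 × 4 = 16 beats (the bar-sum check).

1) 0.0ms=0b +1212.121ms=2b
2) 1212.121ms=2b +1212.121ms=2b
3) 2424.242ms=4b +484.848ms=4/5b
4) 2909.091ms=24/5b +484.848ms=4/5b
5) 3393.939ms=28/5b +484.848ms=4/5b
6) 3878.788ms=32/5b +484.848ms=4/5b
7) 4363.636ms=36/5b +484.848ms=4/5b
8) 4848.485ms=8b +2121.212ms=7/2b
9) 6969.697ms=23/2b +303.03ms=1/2b
10) 7272.727ms=12b +1212.121ms=2b
11) 8484.848ms=14b +606.061ms=1b
12) 9090.909ms=15b +606.061ms=1b
Σ=16b of 16 (99bpm 4/4) — PASS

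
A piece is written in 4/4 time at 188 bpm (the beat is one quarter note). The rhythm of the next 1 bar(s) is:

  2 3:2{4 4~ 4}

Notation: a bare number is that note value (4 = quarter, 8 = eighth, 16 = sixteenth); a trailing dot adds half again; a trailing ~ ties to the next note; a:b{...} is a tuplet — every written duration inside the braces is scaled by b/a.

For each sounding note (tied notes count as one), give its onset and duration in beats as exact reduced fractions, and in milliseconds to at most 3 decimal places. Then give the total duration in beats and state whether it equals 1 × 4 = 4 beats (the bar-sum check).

1) 0.0ms=0b +638.298ms=2b
2) 638.298ms=2b +212.766ms=2/3b
3) 851.064ms=8/3b +425.532ms=4/3b
Σ=4b of 4 (188bpm 4/4) — PASS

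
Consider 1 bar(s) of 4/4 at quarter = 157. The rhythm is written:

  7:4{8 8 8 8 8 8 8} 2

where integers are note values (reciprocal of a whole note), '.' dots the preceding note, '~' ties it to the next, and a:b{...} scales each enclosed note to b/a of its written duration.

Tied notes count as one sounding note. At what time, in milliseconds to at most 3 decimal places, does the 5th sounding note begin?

1. 0.0ms @ 0 + 109.19ms (2/7)
2. 109.19ms @ 2/7 + 109.19ms (2/7)
3. 218.38ms @ 4/7 + 109.19ms (2/7)
4. 327.571ms @ 6/7 + 109.19ms (2/7)
5. 436.761ms @ 8/7 + 109.19ms (2/7)
6. 545.951ms @ 10/7 + 109.19ms (2/7)
7. 655.141ms @ 12/7 + 109.19ms (2/7)
8. 764.331ms @ 2 + 764.331ms (2)

note 5 onset = 8/7b = 436.761ms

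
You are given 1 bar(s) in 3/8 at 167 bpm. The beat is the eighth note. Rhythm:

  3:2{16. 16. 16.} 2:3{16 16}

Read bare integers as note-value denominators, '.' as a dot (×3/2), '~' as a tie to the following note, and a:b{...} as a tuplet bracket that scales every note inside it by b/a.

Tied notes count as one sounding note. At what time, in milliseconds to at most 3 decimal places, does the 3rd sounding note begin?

note 3 onset = 1b = 359.281ms

1. 0.0ms @ 0 + 179.641ms (1/2)
2. 179.641ms @ 1/2 + 179.641ms (1/2)
3. 359.281ms @ 1 + 179.641ms (1/2)
4. 538.922ms @ 3/2 + 269.461ms (3/4)
5. 808.383ms @ 9/4 + 269.461ms (3/4)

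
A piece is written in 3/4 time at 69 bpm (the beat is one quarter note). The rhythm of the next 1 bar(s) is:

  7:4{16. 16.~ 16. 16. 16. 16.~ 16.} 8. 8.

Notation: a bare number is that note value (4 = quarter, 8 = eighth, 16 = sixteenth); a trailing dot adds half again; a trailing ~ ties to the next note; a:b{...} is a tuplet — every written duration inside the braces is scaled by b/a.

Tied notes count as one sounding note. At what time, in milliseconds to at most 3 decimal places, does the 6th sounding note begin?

note 6 onset = 3/2b = 1304.348ms

1. 0.0ms @ 0 + 186.335ms (3/14)
2. 186.335ms @ 3/14 + 372.671ms (3/7)
3. 559.006ms @ 9/14 + 186.335ms (3/14)
4. 745.342ms @ 6/7 + 186.335ms (3/14)
5. 931.677ms @ 15/14 + 372.671ms (3/7)
6. 1304.348ms @ 3/2 + 652.174ms (3/4)
7. 1956.522ms @ 9/4 + 652.174ms (3/4)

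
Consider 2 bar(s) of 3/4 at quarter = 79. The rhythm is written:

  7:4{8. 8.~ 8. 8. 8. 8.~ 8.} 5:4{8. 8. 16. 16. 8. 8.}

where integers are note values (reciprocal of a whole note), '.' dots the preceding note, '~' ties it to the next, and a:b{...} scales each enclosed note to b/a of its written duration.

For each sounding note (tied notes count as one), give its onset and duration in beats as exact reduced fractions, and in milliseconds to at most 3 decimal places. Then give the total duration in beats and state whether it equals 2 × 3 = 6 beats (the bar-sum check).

1) 0.0ms=0b +325.497ms=3/7b
2) 325.497ms=3/7b +650.995ms=6/7b
3) 976.492ms=9/7b +325.497ms=3/7b
4) 1301.989ms=12/7b +325.497ms=3/7b
5) 1627.486ms=15/7b +650.995ms=6/7b
6) 2278.481ms=3b +455.696ms=3/5b
7) 2734.177ms=18/5b +455.696ms=3/5b
8) 3189.873ms=21/5b +227.848ms=3/10b
9) 3417.722ms=9/2b +227.848ms=3/10b
10) 3645.57ms=24/5b +455.696ms=3/5b
11) 4101.266ms=27/5b +455.696ms=3/5b
Σ=6b of 6 (79bpm 3/4) — PASS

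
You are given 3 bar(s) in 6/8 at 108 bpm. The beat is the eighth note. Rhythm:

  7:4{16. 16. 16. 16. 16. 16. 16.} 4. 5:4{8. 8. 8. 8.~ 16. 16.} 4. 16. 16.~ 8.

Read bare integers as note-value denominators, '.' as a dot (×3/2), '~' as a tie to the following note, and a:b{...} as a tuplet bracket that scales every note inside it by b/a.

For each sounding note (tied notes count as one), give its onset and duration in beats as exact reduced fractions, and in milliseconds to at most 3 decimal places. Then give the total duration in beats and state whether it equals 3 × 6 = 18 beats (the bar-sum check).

1) 0.0ms=0b +238.095ms=3/7b
2) 238.095ms=3/7b +238.095ms=3/7b
3) 476.19ms=6/7b +238.095ms=3/7b
4) 714.286ms=9/7b +238.095ms=3/7b
5) 952.381ms=12/7b +238.095ms=3/7b
6) 1190.476ms=15/7b +238.095ms=3/7b
7) 1428.571ms=18/7b +238.095ms=3/7b
8) 1666.667ms=3b +1666.667ms=3b
9) 3333.333ms=6b +666.667ms=6/5b
10) 4000.0ms=36/5b +666.667ms=6/5b
11) 4666.667ms=42/5b +666.667ms=6/5b
12) 5333.333ms=48/5b +1000.0ms=9/5b
13) 6333.333ms=57/5b +333.333ms=3/5b
14) 6666.667ms=12b +1666.667ms=3b
15) 8333.333ms=15b +416.667ms=3/4b
16) 8750.0ms=63/4b +1250.0ms=9/4b
Σ=18b of 18 (108bpm 6/8) — PASS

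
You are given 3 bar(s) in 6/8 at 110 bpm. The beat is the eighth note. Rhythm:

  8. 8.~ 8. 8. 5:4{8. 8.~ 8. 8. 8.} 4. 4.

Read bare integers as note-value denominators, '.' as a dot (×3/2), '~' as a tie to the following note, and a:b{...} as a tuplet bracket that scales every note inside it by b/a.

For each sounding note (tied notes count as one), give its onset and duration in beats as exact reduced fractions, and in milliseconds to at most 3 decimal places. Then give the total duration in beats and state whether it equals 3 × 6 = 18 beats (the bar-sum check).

1) 0.0ms=0b +818.182ms=3/2b
2) 818.182ms=3/2b +1636.364ms=3b
3) 2454.545ms=9/2b +818.182ms=3/2b
4) 3272.727ms=6b +654.545ms=6/5b
5) 3927.273ms=36/5b +1309.091ms=12/5b
6) 5236.364ms=48/5b +654.545ms=6/5b
7) 5890.909ms=54/5b +654.545ms=6/5b
8) 6545.455ms=12b +1636.364ms=3b
9) 8181.818ms=15b +1636.364ms=3b
Σ=18b of 18 (110bpm 6/8) — PASS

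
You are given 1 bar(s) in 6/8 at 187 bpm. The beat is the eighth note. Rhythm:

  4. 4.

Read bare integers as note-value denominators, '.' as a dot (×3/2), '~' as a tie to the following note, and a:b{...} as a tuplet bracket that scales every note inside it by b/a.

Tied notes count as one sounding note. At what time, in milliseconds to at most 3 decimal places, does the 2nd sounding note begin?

1. 0.0ms @ 0 + 962.567ms (3)
2. 962.567ms @ 3 + 962.567ms (3)

note 2 onset = 3b = 962.567ms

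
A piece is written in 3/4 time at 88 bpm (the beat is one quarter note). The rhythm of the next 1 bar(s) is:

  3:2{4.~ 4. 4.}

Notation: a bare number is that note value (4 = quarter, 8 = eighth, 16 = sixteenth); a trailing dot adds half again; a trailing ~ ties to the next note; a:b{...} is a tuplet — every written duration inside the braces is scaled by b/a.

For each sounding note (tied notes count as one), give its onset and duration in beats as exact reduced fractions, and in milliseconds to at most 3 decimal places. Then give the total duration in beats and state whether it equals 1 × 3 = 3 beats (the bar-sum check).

1) 0.0ms=0b +1363.636ms=2b
2) 1363.636ms=2b +681.818ms=1b
Σ=3b of 3 (88bpm 3/4) — PASS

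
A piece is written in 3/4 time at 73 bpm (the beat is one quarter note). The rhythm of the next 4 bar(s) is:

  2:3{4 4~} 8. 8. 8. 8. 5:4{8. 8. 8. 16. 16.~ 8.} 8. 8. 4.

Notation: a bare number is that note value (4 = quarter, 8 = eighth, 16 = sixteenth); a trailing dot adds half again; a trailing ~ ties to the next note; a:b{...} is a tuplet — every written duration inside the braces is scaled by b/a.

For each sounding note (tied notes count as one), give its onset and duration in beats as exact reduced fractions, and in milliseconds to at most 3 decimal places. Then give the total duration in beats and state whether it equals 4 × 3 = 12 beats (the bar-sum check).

1) 0.0ms=0b +1232.877ms=3/2b
2) 1232.877ms=3/2b +1849.315ms=9/4b
3) 3082.192ms=15/4b +616.438ms=3/4b
4) 3698.63ms=9/2b +616.438ms=3/4b
5) 4315.068ms=21/4b +616.438ms=3/4b
6) 4931.507ms=6b +493.151ms=3/5b
7) 5424.658ms=33/5b +493.151ms=3/5b
8) 5917.808ms=36/5b +493.151ms=3/5b
9) 6410.959ms=39/5b +246.575ms=3/10b
10) 6657.534ms=81/10b +739.726ms=9/10b
11) 7397.26ms=9b +616.438ms=3/4b
12) 8013.699ms=39/4b +616.438ms=3/4b
13) 8630.137ms=21/2b +1232.877ms=3/2b
Σ=12b of 12 (73bpm 3/4) — PASS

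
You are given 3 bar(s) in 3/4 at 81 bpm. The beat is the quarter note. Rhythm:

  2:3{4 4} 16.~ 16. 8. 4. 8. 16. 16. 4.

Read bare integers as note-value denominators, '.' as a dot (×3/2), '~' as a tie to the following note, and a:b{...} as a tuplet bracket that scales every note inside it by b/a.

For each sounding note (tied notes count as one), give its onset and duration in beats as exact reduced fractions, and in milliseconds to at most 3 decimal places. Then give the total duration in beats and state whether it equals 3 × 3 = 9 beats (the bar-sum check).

1) 0.0ms=0b +1111.111ms=3/2b
2) 1111.111ms=3/2b +1111.111ms=3/2b
3) 2222.222ms=3b +555.556ms=3/4b
4) 2777.778ms=15/4b +555.556ms=3/4b
5) 3333.333ms=9/2b +1111.111ms=3/2b
6) 4444.444ms=6b +555.556ms=3/4b
7) 5000.0ms=27/4b +277.778ms=3/8b
8) 5277.778ms=57/8b +277.778ms=3/8b
9) 5555.556ms=15/2b +1111.111ms=3/2b
Σ=9b of 9 (81bpm 3/4) — PASS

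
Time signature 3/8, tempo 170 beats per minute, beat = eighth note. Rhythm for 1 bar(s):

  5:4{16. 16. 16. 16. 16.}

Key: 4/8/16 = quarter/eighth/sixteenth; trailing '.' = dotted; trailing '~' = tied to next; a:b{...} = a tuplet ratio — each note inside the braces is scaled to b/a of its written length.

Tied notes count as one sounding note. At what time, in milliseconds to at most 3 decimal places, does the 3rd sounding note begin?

note 3 onset = 6/5b = 423.529ms

1. 0.0ms @ 0 + 211.765ms (3/5)
2. 211.765ms @ 3/5 + 211.765ms (3/5)
3. 423.529ms @ 6/5 + 211.765ms (3/5)
4. 635.294ms @ 9/5 + 211.765ms (3/5)
5. 847.059ms @ 12/5 + 211.765ms (3/5)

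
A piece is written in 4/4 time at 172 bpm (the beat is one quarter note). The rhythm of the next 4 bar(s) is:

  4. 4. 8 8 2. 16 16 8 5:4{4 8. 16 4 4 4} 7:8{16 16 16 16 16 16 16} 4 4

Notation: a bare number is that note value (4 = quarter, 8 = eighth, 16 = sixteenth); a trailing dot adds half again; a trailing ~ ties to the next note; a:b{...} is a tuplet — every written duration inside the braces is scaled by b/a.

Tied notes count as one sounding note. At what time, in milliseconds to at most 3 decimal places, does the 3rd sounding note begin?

note 3 onset = 3b = 1046.512ms

1. 0.0ms @ 0 + 523.256ms (3/2)
2. 523.256ms @ 3/2 + 523.256ms (3/2)
3. 1046.512ms @ 3 + 174.419ms (1/2)
4. 1220.93ms @ 7/2 + 174.419ms (1/2)
5. 1395.349ms @ 4 + 1046.512ms (3)
6. 2441.86ms @ 7 + 87.209ms (1/4)
7. 2529.07ms @ 29/4 + 87.209ms (1/4)
8. 2616.279ms @ 15/2 + 174.419ms (1/2)
9. 2790.698ms @ 8 + 279.07ms (4/5)
10. 3069.767ms @ 44/5 + 209.302ms (3/5)
11. 3279.07ms @ 47/5 + 69.767ms (1/5)
12. 3348.837ms @ 48/5 + 279.07ms (4/5)
13. 3627.907ms @ 52/5 + 279.07ms (4/5)
14. 3906.977ms @ 56/5 + 279.07ms (4/5)
15. 4186.047ms @ 12 + 99.668ms (2/7)
16. 4285.714ms @ 86/7 + 99.668ms (2/7)
17. 4385.382ms @ 88/7 + 99.668ms (2/7)
18. 4485.05ms @ 90/7 + 99.668ms (2/7)
19. 4584.718ms @ 92/7 + 99.668ms (2/7)
20. 4684.385ms @ 94/7 + 99.668ms (2/7)
21. 4784.053ms @ 96/7 + 99.668ms (2/7)
22. 4883.721ms @ 14 + 348.837ms (1)
23. 5232.558ms @ 15 + 348.837ms (1)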